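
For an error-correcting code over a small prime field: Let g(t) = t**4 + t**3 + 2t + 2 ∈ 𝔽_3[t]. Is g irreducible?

Check for roots in 𝔽_3: g(0) = 2; g(1) = 0 → root; g(2) = 0 → root.
g(1) = 0, so (t − 1) divides g(t); g is reducible.

No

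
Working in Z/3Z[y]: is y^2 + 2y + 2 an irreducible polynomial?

Yes

Write P(y) = y^2 + 2y + 2.
Check for roots in Z/3Z: P(0) = 2; P(1) = 2; P(2) = 1.
No roots. A degree-2 polynomial over a field with no linear factor is irreducible.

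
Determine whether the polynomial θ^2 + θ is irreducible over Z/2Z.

No

Write m(θ) = θ^2 + θ.
Check for roots in Z/2Z: m(0) = 0 → root; m(1) = 0 → root.
m(0) = 0, so (θ) divides m(θ); m is reducible.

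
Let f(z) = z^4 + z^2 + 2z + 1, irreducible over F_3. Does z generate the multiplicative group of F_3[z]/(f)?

No

|GF(3^4)^×| = 3^4 − 1 = 80. Prime factorization: 80 = 2^4·5.
f is primitive ⇔ z has order 80 in GF(3)[z]/(f), i.e. z^(80/q) ≠ 1 for each prime q | 80.
z^(40) mod f = 1
z^(16) mod f = 2z^3 + 2.
Since z^(40) = 1, the order of z divides 40 < 80; not primitive.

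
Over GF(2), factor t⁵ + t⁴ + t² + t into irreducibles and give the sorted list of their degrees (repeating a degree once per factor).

1, 1, 1, 2

Write g(t) = t⁵ + t⁴ + t² + t.
Roots in GF(2): g(0) = 0 → root; g(1) = 0 → root.
Linear factors from roots: (t), (t + 1).
Complete factorization: g(t) = (t)·(t + 1)^2·(t² + t + 1).
Factor degrees with multiplicity: 1 + 1 + 1 + 2 = 5.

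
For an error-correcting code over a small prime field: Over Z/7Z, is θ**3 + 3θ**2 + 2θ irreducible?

No

Write m(θ) = θ**3 + 3θ**2 + 2θ.
Check for roots in Z/7Z: m(0) = 0 → root; m(1) = 6; m(2) = 3; m(3) = 4; m(4) = 1; m(5) = 0 → root; m(6) = 0 → root.
m(0) = 0, so (θ) divides m(θ); m is reducible.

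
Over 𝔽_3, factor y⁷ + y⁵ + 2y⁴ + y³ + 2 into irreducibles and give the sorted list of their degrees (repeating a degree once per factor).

7

Write g(y) = y⁷ + y⁵ + 2y⁴ + y³ + 2.
Roots in 𝔽_3: g(0) = 2; g(1) = 1; g(2) = 1.
Complete factorization: g(y) = (y⁷ + y⁵ + 2y⁴ + y³ + 2).
Factor degrees with multiplicity: 7 = 7.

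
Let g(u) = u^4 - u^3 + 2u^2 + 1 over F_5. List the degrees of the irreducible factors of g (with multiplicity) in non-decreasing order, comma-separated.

Roots in F_5: g(0) = 1; g(1) = 3; g(2) = 2; g(3) = 3; g(4) = 0 → root.
Linear factors from roots: (u + 1).
Complete factorization: g(u) = (u + 1)·(u^3 - 2u^2 - u + 1).
Factor degrees with multiplicity: 1 + 3 = 4.

1, 3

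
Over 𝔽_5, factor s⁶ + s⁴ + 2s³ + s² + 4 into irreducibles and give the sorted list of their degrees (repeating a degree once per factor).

Write h(s) = s⁶ + s⁴ + 2s³ + s² + 4.
Roots in 𝔽_5: h(0) = 4; h(1) = 4; h(2) = 4; h(3) = 2; h(4) = 0 → root.
Linear factors from roots: (s + 1).
Complete factorization: h(s) = (s + 1)·(s² + s + 2)·(s³ + 3s² + 2s + 2).
Factor degrees with multiplicity: 1 + 2 + 3 = 6.

1, 2, 3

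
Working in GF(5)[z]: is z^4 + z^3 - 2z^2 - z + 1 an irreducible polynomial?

Write m(z) = z^4 + z^3 - 2z^2 - z + 1.
Check for roots in GF(5): m(0) = 1; m(1) = 0 → root; m(2) = 0 → root; m(3) = 3; m(4) = 0 → root.
m(1) = 0, so (z − 1) divides m(z); m is reducible.

No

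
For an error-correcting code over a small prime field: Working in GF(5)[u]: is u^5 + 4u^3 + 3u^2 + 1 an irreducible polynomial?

Write g(u) = u^5 + 4u^3 + 3u^2 + 1.
Check for roots in GF(5): g(0) = 1; g(1) = 4; g(2) = 2; g(3) = 4; g(4) = 4.
No roots, so no linear factors.
Degree-2 irreducible divisors: test the 10 monic irreducibles of degree 2 over GF(5).
None of them divide g (all give nonzero remainder).
No irreducible factor of degree ≤ 2 exists, so g is irreducible over GF(5).

Yes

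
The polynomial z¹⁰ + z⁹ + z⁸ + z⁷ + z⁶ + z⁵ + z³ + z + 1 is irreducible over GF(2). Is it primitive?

No

Write f(z) = z¹⁰ + z⁹ + z⁸ + z⁷ + z⁶ + z⁵ + z³ + z + 1.
|GF(2^10)^×| = 2^10 − 1 = 1023. Prime factorization: 1023 = 3·11·31.
f is primitive ⇔ z has order 1023 in GF(2)[z]/(f), i.e. z^(1023/q) ≠ 1 for each prime q | 1023.
z^(341) mod f = 1
z^(93) mod f = z⁸ + z⁶ + z².
z^(33) mod f = z⁶ + z⁵ + z⁴ + z³ + z² + z.
Since z^(341) = 1, the order of z divides 341 < 1023; not primitive.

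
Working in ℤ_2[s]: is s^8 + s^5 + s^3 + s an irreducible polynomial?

Write g(s) = s^8 + s^5 + s^3 + s.
Check for roots in ℤ_2: g(0) = 0 → root; g(1) = 0 → root.
g(0) = 0, so (s) divides g(s); g is reducible.

No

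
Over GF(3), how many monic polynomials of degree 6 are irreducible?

116

The number of monic irreducibles of degree 6 over GF(3) is (1/6)·Σ_{d∣6} μ(6/d) 3^d.
Divisors of 6: 1, 2, 3, 6; μ(6/d) for each: 1, -1, -1, 1.
Σ = 3^1 − 3^2 − 3^3 + 3^6 = 696.
N = 696/6 = 116.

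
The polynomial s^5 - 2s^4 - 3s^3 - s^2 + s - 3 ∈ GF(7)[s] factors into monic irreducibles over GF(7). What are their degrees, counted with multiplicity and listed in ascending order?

1, 1, 3

Write g(s) = s^5 - 2s^4 - 3s^3 - s^2 + s - 3.
Linear factors from roots: (s - 1), (s + 2).
Complete factorization: g(s) = (s + 2)·(s - 1)·(s^3 - 3s^2 + 2s - 2).
Factor degrees with multiplicity: 1 + 1 + 3 = 5.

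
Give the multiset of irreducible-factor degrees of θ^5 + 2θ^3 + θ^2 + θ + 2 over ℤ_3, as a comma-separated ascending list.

5

Write f(θ) = θ^5 + 2θ^3 + θ^2 + θ + 2.
Roots in ℤ_3: f(0) = 2; f(1) = 1; f(2) = 2.
Complete factorization: f(θ) = (θ^5 + 2θ^3 + θ^2 + θ + 2).
Factor degrees with multiplicity: 5 = 5.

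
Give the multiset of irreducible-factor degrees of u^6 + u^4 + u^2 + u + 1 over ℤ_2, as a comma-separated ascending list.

6

Write h(u) = u^6 + u^4 + u^2 + u + 1.
Roots in ℤ_2: h(0) = 1; h(1) = 1.
Complete factorization: h(u) = (u^6 + u^4 + u^2 + u + 1).
Factor degrees with multiplicity: 6 = 6.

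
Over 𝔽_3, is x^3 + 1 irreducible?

Write h(x) = x^3 + 1.
Check for roots in 𝔽_3: h(0) = 1; h(1) = 2; h(2) = 0 → root.
h(2) = 0, so (x − 2) divides h(x); h is reducible.

No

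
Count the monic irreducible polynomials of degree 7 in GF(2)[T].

18

The number of monic irreducibles of degree 7 over GF(2) is (1/7)·Σ_{d∣7} μ(7/d) 2^d.
Divisors of 7: 1, 7; μ(7/d) for each: -1, 1.
Σ = − 2^1 + 2^7 = 126.
N = 126/7 = 18.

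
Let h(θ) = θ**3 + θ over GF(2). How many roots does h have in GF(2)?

Evaluate at each of the 2 elements of GF(2):
h(0) = 0 → root; h(1) = 0 → root.
Roots: {0, 1}.

2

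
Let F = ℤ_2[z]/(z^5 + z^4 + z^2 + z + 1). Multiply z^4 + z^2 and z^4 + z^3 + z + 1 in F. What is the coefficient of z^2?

0

Multiply in ℤ_2[z]: (z^4 + z^2)·(z^4 + z^3 + z + 1) = z^8 + z^7 + z^6 + z^4 + z^3 + z^2.
Reduce using z^5 ≡ z^4 + z^2 + z + 1 (mod z^5 + z^4 + z^2 + z + 1).
Reduced: z^3 + z.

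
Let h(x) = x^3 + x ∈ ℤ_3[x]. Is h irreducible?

Check for roots in ℤ_3: h(0) = 0 → root; h(1) = 2; h(2) = 1.
h(0) = 0, so (x) divides h(x); h is reducible.

No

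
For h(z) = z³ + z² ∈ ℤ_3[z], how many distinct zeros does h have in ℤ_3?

2

Evaluate at each of the 3 elements of ℤ_3:
h(0) = 0 → root; h(1) = 2; h(2) = 0 → root.
Roots: {0, 2}.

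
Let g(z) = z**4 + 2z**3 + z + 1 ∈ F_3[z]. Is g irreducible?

Yes

Check for roots in F_3: g(0) = 1; g(1) = 2; g(2) = 2.
No roots, so no linear factors.
Monic irreducibles of degree 2 over GF(3): z**2 + 1, z**2 + z + 2, z**2 + 2z + 2.
None of them divide g (all give nonzero remainder).
No irreducible factor of degree ≤ 2 exists, so g is irreducible over GF(3).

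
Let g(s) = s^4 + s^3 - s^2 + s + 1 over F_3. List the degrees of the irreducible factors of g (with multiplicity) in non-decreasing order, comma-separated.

1, 1, 2

Roots in F_3: g(0) = 1; g(1) = 0 → root; g(2) = 2.
Linear factors from roots: (s - 1).
Complete factorization: g(s) = (s - 1)^2·(s^2 + 1).
Factor degrees with multiplicity: 1 + 1 + 2 = 4.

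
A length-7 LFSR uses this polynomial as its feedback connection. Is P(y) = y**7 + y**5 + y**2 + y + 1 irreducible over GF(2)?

Check for roots in GF(2): P(0) = 1; P(1) = 1.
No roots, so no linear factors.
Monic irreducibles of degree 2 over GF(2): y**2 + y + 1.
None of them divide P (all give nonzero remainder).
Monic irreducibles of degree 3 over GF(2): y**3 + y + 1, y**3 + y**2 + 1.
None of them divide P (all give nonzero remainder).
No irreducible factor of degree ≤ 3 exists, so P is irreducible over GF(2).

Yes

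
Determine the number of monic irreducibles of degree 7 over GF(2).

By the necklace-counting formula, N_2(7) = (1/7) Σ_{d|7} μ(7/d)·2^d.
Divisors of 7: 1, 7; μ(7/d) for each: -1, 1.
Σ = − 2^1 + 2^7 = 126.
N = 126/7 = 18.

18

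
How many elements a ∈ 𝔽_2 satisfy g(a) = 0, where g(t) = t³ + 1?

1

Evaluate at each of the 2 elements of 𝔽_2:
g(0) = 1; g(1) = 0 → root.
Roots: {1}.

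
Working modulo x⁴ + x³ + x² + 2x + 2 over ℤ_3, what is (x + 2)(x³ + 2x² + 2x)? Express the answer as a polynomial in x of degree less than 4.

2x^2 + 2x + 1

Multiply in ℤ_3[x]: (x + 2)·(x³ + 2x² + 2x) = x⁴ + x³ + x.
Reduce using x⁴ ≡ 2x³ + 2x² + x + 1 (mod x⁴ + x³ + x² + 2x + 2).
Reduced: 2x² + 2x + 1.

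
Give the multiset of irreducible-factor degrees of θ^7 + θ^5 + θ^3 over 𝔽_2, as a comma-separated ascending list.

1, 1, 1, 2, 2

Write f(θ) = θ^7 + θ^5 + θ^3.
Roots in 𝔽_2: f(0) = 0 → root; f(1) = 1.
Linear factors from roots: (θ).
Complete factorization: f(θ) = (θ)^3·(θ^2 + θ + 1)^2.
Factor degrees with multiplicity: 1 + 1 + 1 + 2 + 2 = 7.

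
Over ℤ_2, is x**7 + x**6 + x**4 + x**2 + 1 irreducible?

Write f(x) = x**7 + x**6 + x**4 + x**2 + 1.
Check for roots in ℤ_2: f(0) = 1; f(1) = 1.
No roots, so no linear factors.
Monic irreducibles of degree 2 over GF(2): x**2 + x + 1.
None of them divide f (all give nonzero remainder).
Monic irreducibles of degree 3 over GF(2): x**3 + x + 1, x**3 + x**2 + 1.
None of them divide f (all give nonzero remainder).
No irreducible factor of degree ≤ 3 exists, so f is irreducible over GF(2).

Yes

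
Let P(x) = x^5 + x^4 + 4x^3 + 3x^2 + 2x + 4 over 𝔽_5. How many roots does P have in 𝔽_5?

2

Evaluate at each of the 5 elements of 𝔽_5:
P(0) = 4; P(1) = 0 → root; P(2) = 0 → root; P(3) = 4; P(4) = 1.
Roots: {1, 2}.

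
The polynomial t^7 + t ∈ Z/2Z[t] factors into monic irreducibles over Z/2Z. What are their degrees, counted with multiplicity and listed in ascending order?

1, 1, 1, 2, 2

Write h(t) = t^7 + t.
Roots in Z/2Z: h(0) = 0 → root; h(1) = 0 → root.
Linear factors from roots: (t), (t + 1).
Complete factorization: h(t) = (t)·(t + 1)^2·(t^2 + t + 1)^2.
Factor degrees with multiplicity: 1 + 1 + 1 + 2 + 2 = 7.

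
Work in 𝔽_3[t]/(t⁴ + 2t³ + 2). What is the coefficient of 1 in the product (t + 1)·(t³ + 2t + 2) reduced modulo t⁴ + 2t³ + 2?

0

Multiply in 𝔽_3[t]: (t + 1)·(t³ + 2t + 2) = t⁴ + t³ + 2t² + t + 2.
Reduce using t⁴ ≡ t³ + 1 (mod t⁴ + 2t³ + 2).
Reduced: 2t³ + 2t² + t.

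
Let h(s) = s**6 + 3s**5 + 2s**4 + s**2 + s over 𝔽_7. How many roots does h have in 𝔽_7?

3

Evaluate at each of the 7 elements of 𝔽_7:
h(0) = 0 → root; h(1) = 1; h(2) = 2; h(3) = 1; h(4) = 0 → root; h(5) = 2; h(6) = 0 → root.
Roots: {0, 4, 6}.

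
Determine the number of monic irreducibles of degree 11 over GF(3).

x^(3^11) − x is the product of all monic irreducibles of degree dividing 11; Möbius inversion gives N = (1/11) Σ μ(11/d)·3^d.
Divisors of 11: 1, 11; μ(11/d) for each: -1, 1.
Σ = − 3^1 + 3^11 = 177144.
N = 177144/11 = 16104.

16104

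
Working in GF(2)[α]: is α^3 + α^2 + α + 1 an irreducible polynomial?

No

Write h(α) = α^3 + α^2 + α + 1.
Check for roots in GF(2): h(0) = 1; h(1) = 0 → root.
h(1) = 0, so (α − 1) divides h(α); h is reducible.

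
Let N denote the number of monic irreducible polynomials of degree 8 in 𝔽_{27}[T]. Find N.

The number of monic irreducibles of degree 8 over GF(27) is (1/8)·Σ_{d∣8} μ(8/d) 27^d.
Divisors of 8: 1, 2, 4, 8; μ(8/d) for each: 0, 0, -1, 1.
Σ = − 27^4 + 27^8 = 282429005040.
N = 282429005040/8 = 35303625630.

35303625630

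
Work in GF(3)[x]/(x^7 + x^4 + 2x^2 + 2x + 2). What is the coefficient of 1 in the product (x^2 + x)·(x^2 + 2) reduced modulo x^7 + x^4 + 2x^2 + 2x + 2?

Multiply in GF(3)[x]: (x^2 + x)·(x^2 + 2) = x^4 + x^3 + 2x^2 + 2x.
Reduced: x^4 + x^3 + 2x^2 + 2x.

0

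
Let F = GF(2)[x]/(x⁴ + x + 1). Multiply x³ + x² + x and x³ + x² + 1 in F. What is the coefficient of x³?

1

Multiply in GF(2)[x]: (x³ + x² + x)·(x³ + x² + 1) = x⁶ + x² + x.
Reduce using x⁴ ≡ x + 1 (mod x⁴ + x + 1).
Reduced: x³ + x.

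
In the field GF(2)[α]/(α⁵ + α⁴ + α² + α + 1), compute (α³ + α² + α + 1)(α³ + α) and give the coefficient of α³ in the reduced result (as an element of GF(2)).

1

Multiply in GF(2)[α]: (α³ + α² + α + 1)·(α³ + α) = α⁶ + α⁵ + α² + α.
Reduce using α⁵ ≡ α⁴ + α² + α + 1 (mod α⁵ + α⁴ + α² + α + 1).
Reduced: α³.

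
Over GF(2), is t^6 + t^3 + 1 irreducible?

Yes

Write f(t) = t^6 + t^3 + 1.
Check for roots in GF(2): f(0) = 1; f(1) = 1.
No roots, so no linear factors.
Monic irreducibles of degree 2 over GF(2): t^2 + t + 1.
None of them divide f (all give nonzero remainder).
Monic irreducibles of degree 3 over GF(2): t^3 + t + 1, t^3 + t^2 + 1.
None of them divide f (all give nonzero remainder).
No irreducible factor of degree ≤ 3 exists, so f is irreducible over GF(2).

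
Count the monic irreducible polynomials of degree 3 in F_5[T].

Gauss's count: N_{5}(3) = (1/3) Σ_{d|3} μ(3/d)·5^d.
Divisors of 3: 1, 3; μ(3/d) for each: -1, 1.
Σ = − 5^1 + 5^3 = 120.
N = 120/3 = 40.

40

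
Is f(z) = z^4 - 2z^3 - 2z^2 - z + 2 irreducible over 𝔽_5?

Check for roots in 𝔽_5: f(0) = 2; f(1) = 3; f(2) = 2; f(3) = 3; f(4) = 4.
No roots, so no linear factors.
Degree-2 irreducible divisors: test the 10 monic irreducibles of degree 2 over GF(5).
None of them divide f (all give nonzero remainder).
No irreducible factor of degree ≤ 2 exists, so f is irreducible over GF(5).

Yes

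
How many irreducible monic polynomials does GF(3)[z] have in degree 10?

The number of monic irreducibles of degree 10 over GF(3) is (1/10)·Σ_{d∣10} μ(10/d) 3^d.
Divisors of 10: 1, 2, 5, 10; μ(10/d) for each: 1, -1, -1, 1.
Σ = 3^1 − 3^2 − 3^5 + 3^10 = 58800.
N = 58800/10 = 5880.

5880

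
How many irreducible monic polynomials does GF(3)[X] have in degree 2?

The number of monic irreducibles of degree 2 over GF(3) is (1/2)·Σ_{d∣2} μ(2/d) 3^d.
Divisors of 2: 1, 2; μ(2/d) for each: -1, 1.
Σ = − 3^1 + 3^2 = 6.
N = 6/2 = 3.

3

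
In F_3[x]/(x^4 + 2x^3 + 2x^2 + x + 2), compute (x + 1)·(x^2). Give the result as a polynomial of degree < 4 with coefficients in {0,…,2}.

Multiply in F_3[x]: (x + 1)·(x^2) = x^3 + x^2.
Reduced: x^3 + x^2.

x^3 + x^2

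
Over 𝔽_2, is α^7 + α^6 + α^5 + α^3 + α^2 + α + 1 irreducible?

Write h(α) = α^7 + α^6 + α^5 + α^3 + α^2 + α + 1.
Check for roots in 𝔽_2: h(0) = 1; h(1) = 1.
No roots, so no linear factors.
Monic irreducibles of degree 2 over GF(2): α^2 + α + 1.
None of them divide h (all give nonzero remainder).
Monic irreducibles of degree 3 over GF(2): α^3 + α + 1, α^3 + α^2 + 1.
None of them divide h (all give nonzero remainder).
No irreducible factor of degree ≤ 3 exists, so h is irreducible over GF(2).

Yes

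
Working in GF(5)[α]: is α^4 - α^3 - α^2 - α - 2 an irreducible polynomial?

Write f(α) = α^4 - α^3 - α^2 - α - 2.
Check for roots in GF(5): f(0) = 3; f(1) = 1; f(2) = 0 → root; f(3) = 0 → root; f(4) = 0 → root.
f(2) = 0, so (α − 2) divides f(α); f is reducible.

No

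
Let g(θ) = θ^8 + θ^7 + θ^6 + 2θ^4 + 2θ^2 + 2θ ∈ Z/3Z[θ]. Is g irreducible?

No

Check for roots in Z/3Z: g(0) = 0 → root; g(1) = 0 → root; g(2) = 0 → root.
g(0) = 0, so (θ) divides g(θ); g is reducible.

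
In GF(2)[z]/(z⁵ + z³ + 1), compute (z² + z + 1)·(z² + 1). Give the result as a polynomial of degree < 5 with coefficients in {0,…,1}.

z^4 + z^3 + z + 1

Multiply in GF(2)[z]: (z² + z + 1)·(z² + 1) = z⁴ + z³ + z + 1.
Reduced: z⁴ + z³ + z + 1.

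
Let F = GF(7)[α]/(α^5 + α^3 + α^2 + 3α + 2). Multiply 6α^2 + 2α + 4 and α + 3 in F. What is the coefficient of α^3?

6

Multiply in GF(7)[α]: (6α^2 + 2α + 4)·(α + 3) = 6α^3 + 6α^2 + 3α + 5.
Reduced: 6α^3 + 6α^2 + 3α + 5.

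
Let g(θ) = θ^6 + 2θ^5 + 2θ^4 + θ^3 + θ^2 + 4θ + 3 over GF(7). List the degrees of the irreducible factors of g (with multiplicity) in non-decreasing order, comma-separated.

1, 1, 1, 1, 2

Linear factors from roots: (θ + 6), (θ + 4), (θ + 3), (θ + 1).
Complete factorization: g(θ) = (θ + 1)·(θ + 3)·(θ + 4)·(θ + 6)·(θ^2 + 2θ + 5).
Factor degrees with multiplicity: 1 + 1 + 1 + 1 + 2 = 6.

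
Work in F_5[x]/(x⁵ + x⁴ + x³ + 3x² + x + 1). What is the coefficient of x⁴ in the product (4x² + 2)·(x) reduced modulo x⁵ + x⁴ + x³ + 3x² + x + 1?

0

Multiply in F_5[x]: (4x² + 2)·(x) = 4x³ + 2x.
Reduced: 4x³ + 2x.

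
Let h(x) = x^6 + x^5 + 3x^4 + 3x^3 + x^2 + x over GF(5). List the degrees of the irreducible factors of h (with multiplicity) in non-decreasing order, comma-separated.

1, 1, 1, 1, 1, 1

Roots in GF(5): h(0) = 0 → root; h(1) = 0 → root; h(2) = 4; h(3) = 3; h(4) = 0 → root.
Linear factors from roots: (x), (x + 4), (x + 1).
Complete factorization: h(x) = (x)·(x + 4)^2·(x + 1)^3.
Factor degrees with multiplicity: 1 + 1 + 1 + 1 + 1 + 1 = 6.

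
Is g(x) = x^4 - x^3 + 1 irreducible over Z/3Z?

Check for roots in Z/3Z: g(0) = 1; g(1) = 1; g(2) = 0 → root.
g(2) = 0, so (x − 2) divides g(x); g is reducible.

No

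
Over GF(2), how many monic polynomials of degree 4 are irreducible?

x^(2^4) − x is the product of all monic irreducibles of degree dividing 4; Möbius inversion gives N = (1/4) Σ μ(4/d)·2^d.
Divisors of 4: 1, 2, 4; μ(4/d) for each: 0, -1, 1.
Σ = − 2^2 + 2^4 = 12.
N = 12/4 = 3.

3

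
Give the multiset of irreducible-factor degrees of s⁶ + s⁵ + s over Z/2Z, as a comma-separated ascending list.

1, 2, 3

Write h(s) = s⁶ + s⁵ + s.
Roots in Z/2Z: h(0) = 0 → root; h(1) = 1.
Linear factors from roots: (s).
Complete factorization: h(s) = (s)·(s² + s + 1)·(s³ + s + 1).
Factor degrees with multiplicity: 1 + 2 + 3 = 6.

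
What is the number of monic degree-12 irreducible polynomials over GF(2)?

335

x^(2^12) − x is the product of all monic irreducibles of degree dividing 12; Möbius inversion gives N = (1/12) Σ μ(12/d)·2^d.
Divisors of 12: 1, 2, 3, 4, 6, 12; μ(12/d) for each: 0, 1, 0, -1, -1, 1.
Σ = 2^2 − 2^4 − 2^6 + 2^12 = 4020.
N = 4020/12 = 335.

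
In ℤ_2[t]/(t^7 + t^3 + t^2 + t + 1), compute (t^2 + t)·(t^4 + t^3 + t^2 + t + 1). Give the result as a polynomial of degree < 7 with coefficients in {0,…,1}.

Multiply in ℤ_2[t]: (t^2 + t)·(t^4 + t^3 + t^2 + t + 1) = t^6 + t.
Reduced: t^6 + t.

t^6 + t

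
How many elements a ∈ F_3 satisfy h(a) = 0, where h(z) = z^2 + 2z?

Evaluate at each of the 3 elements of F_3:
h(0) = 0 → root; h(1) = 0 → root; h(2) = 2.
Roots: {0, 1}.

2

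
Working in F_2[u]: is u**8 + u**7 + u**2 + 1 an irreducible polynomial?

Write m(u) = u**8 + u**7 + u**2 + 1.
Check for roots in F_2: m(0) = 1; m(1) = 0 → root.
m(1) = 0, so (u − 1) divides m(u); m is reducible.

No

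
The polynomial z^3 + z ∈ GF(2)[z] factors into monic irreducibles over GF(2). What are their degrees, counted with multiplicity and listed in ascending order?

Write h(z) = z^3 + z.
Roots in GF(2): h(0) = 0 → root; h(1) = 0 → root.
Linear factors from roots: (z), (z + 1).
Complete factorization: h(z) = (z)·(z + 1)^2.
Factor degrees with multiplicity: 1 + 1 + 1 = 3.

1, 1, 1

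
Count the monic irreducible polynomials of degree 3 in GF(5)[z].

By the necklace-counting formula, N_5(3) = (1/3) Σ_{d|3} μ(3/d)·5^d.
Divisors of 3: 1, 3; μ(3/d) for each: -1, 1.
Σ = − 5^1 + 5^3 = 120.
N = 120/3 = 40.

40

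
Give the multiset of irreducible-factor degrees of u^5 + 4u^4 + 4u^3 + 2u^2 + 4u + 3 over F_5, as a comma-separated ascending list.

Write g(u) = u^5 + 4u^4 + 4u^3 + 2u^2 + 4u + 3.
Roots in F_5: g(0) = 3; g(1) = 3; g(2) = 2; g(3) = 3; g(4) = 0 → root.
Linear factors from roots: (u + 1).
Complete factorization: g(u) = (u + 1)·(u^2 + 2)·(u^2 + 3u + 4).
Factor degrees with multiplicity: 1 + 2 + 2 = 5.

1, 2, 2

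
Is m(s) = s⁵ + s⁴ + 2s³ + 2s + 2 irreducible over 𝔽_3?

Yes

Check for roots in 𝔽_3: m(0) = 2; m(1) = 2; m(2) = 1.
No roots, so no linear factors.
Monic irreducibles of degree 2 over GF(3): s² + 1, s² + s + 2, s² + 2s + 2.
None of them divide m (all give nonzero remainder).
No irreducible factor of degree ≤ 2 exists, so m is irreducible over GF(3).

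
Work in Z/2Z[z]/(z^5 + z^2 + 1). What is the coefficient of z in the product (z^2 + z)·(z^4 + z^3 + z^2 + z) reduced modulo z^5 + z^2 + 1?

Multiply in Z/2Z[z]: (z^2 + z)·(z^4 + z^3 + z^2 + z) = z^6 + z^2.
Reduce using z^5 ≡ z^2 + 1 (mod z^5 + z^2 + 1).
Reduced: z^3 + z^2 + z.

1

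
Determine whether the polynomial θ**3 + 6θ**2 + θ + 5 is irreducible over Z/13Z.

Write f(θ) = θ**3 + 6θ**2 + θ + 5.
Check each element of Z/13Z for a root: f(0)=5, f(1)=0, f(2)=0, f(3)=11, f(4)=0, f(5)=12, f(6)=1, f(7)=12, f(8)=12, f(9)=7, f(10)=3, f(11)=6, f(12)=9.
f(1) = 0, so (θ − 1) divides f(θ); f is reducible.

No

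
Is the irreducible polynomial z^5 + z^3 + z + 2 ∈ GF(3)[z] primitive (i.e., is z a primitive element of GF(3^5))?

Write f(z) = z^5 + z^3 + z + 2.
|GF(3^5)^×| = 3^5 − 1 = 242. Prime factorization: 242 = 2·11^2.
f is primitive ⇔ z has order 242 in GF(3)[z]/(f), i.e. z^(242/q) ≠ 1 for each prime q | 242.
z^(121) mod f = 1
z^(22) mod f = z^4 + z^2 + 2.
Since z^(121) = 1, the order of z divides 121 < 242; not primitive.

No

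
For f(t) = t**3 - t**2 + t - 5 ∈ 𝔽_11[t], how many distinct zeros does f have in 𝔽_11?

1

Evaluate at each of the 11 elements of 𝔽_11:
f(0) = 6; f(1) = 7; f(2) = 1; f(3) = 5; f(4) = 3; f(5) = 1; f(6) = 5; f(7) = 10; f(8) = 0 → root; f(9) = 3; f(10) = 3.
Roots: {8}.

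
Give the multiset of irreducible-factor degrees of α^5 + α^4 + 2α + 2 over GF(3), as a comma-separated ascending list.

Write h(α) = α^5 + α^4 + 2α + 2.
Roots in GF(3): h(0) = 2; h(1) = 0 → root; h(2) = 0 → root.
Linear factors from roots: (α + 2), (α + 1).
Complete factorization: h(α) = (α + 2)·(α + 1)^2·(α^2 + 1).
Factor degrees with multiplicity: 1 + 1 + 1 + 2 = 5.

1, 1, 1, 2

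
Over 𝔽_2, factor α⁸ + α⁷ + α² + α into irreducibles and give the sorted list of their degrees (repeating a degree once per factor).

1, 1, 1, 1, 2, 2

Write h(α) = α⁸ + α⁷ + α² + α.
Roots in 𝔽_2: h(0) = 0 → root; h(1) = 0 → root.
Linear factors from roots: (α), (α + 1).
Complete factorization: h(α) = (α)·(α + 1)^3·(α² + α + 1)^2.
Factor degrees with multiplicity: 1 + 1 + 1 + 1 + 2 + 2 = 8.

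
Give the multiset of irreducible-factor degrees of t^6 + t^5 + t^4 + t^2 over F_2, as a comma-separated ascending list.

1, 1, 1, 3

Write h(t) = t^6 + t^5 + t^4 + t^2.
Roots in F_2: h(0) = 0 → root; h(1) = 0 → root.
Linear factors from roots: (t), (t + 1).
Complete factorization: h(t) = (t + 1)·(t)^2·(t^3 + t + 1).
Factor degrees with multiplicity: 1 + 1 + 1 + 3 = 6.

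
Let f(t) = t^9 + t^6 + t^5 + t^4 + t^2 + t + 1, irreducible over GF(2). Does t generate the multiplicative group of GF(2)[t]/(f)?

|GF(2^9)^×| = 2^9 − 1 = 511. Prime factorization: 511 = 7·73.
f is primitive ⇔ t has order 511 in GF(2)[t]/(f), i.e. t^(511/q) ≠ 1 for each prime q | 511.
t^(73) mod f = t^8 + t^7 + t^6 + t^3 + t^2 + 1.
t^(7) mod f = t^7.
None equal 1, so t has full order 511; f is primitive.

Yes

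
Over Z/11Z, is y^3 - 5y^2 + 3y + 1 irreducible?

No

Write f(y) = y^3 - 5y^2 + 3y + 1.
Check each element of Z/11Z for a root: f(0)=1, f(1)=0, f(2)=6, f(3)=3, f(4)=8, f(5)=5, f(6)=0, f(7)=10, f(8)=8, f(9)=0, f(10)=3.
f(1) = 0, so (y − 1) divides f(y); f is reducible.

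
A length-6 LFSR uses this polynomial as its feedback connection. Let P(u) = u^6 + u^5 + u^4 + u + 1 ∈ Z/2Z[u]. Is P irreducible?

Check for roots in Z/2Z: P(0) = 1; P(1) = 1.
No roots, so no linear factors.
Monic irreducibles of degree 2 over GF(2): u^2 + u + 1.
None of them divide P (all give nonzero remainder).
Monic irreducibles of degree 3 over GF(2): u^3 + u + 1, u^3 + u^2 + 1.
None of them divide P (all give nonzero remainder).
No irreducible factor of degree ≤ 3 exists, so P is irreducible over GF(2).

Yes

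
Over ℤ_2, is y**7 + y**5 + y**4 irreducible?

No

Write m(y) = y**7 + y**5 + y**4.
Check for roots in ℤ_2: m(0) = 0 → root; m(1) = 1.
m(0) = 0, so (y) divides m(y); m is reducible.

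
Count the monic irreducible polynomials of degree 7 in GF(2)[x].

Gauss's count: N_{2}(7) = (1/7) Σ_{d|7} μ(7/d)·2^d.
Divisors of 7: 1, 7; μ(7/d) for each: -1, 1.
Σ = − 2^1 + 2^7 = 126.
N = 126/7 = 18.

18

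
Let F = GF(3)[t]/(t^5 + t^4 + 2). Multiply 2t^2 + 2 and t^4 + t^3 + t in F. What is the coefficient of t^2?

Multiply in GF(3)[t]: (2t^2 + 2)·(t^4 + t^3 + t) = 2t^6 + 2t^5 + 2t^4 + t^3 + 2t.
Reduce using t^5 ≡ 2t^4 + 1 (mod t^5 + t^4 + 2).
Reduced: 2t^4 + t^3 + t.

0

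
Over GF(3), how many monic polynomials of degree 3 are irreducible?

8

The number of monic irreducibles of degree 3 over GF(3) is (1/3)·Σ_{d∣3} μ(3/d) 3^d.
Divisors of 3: 1, 3; μ(3/d) for each: -1, 1.
Σ = − 3^1 + 3^3 = 24.
N = 24/3 = 8.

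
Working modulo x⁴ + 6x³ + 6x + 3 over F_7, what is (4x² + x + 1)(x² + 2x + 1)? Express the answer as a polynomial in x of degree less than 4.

Multiply in F_7[x]: (4x² + x + 1)·(x² + 2x + 1) = 4x⁴ + 2x³ + 3x + 1.
Reduce using x⁴ ≡ x³ + x + 4 (mod x⁴ + 6x³ + 6x + 3).
Reduced: 6x³ + 3.

6x^3 + 3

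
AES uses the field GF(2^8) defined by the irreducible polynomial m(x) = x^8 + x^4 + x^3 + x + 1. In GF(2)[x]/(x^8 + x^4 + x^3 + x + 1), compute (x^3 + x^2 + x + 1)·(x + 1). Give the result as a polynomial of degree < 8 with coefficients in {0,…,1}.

x^4 + 1

Multiply in GF(2)[x]: (x^3 + x^2 + x + 1)·(x + 1) = x^4 + 1.
Reduced: x^4 + 1.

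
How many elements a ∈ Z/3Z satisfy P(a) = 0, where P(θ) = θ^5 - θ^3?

3

Evaluate at each of the 3 elements of Z/3Z:
P(0) = 0 → root; P(1) = 0 → root; P(2) = 0 → root.
Roots: {0, 1, 2}.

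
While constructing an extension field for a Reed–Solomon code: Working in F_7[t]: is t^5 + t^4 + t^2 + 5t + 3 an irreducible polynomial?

Yes

Write h(t) = t^5 + t^4 + t^2 + 5t + 3.
Check for roots in F_7: h(0) = 3; h(1) = 4; h(2) = 2; h(3) = 1; h(4) = 3; h(5) = 2; h(6) = 6.
No roots, so no linear factors.
Degree-2 irreducible divisors: test the 21 monic irreducibles of degree 2 over GF(7).
None of them divide h (all give nonzero remainder).
No irreducible factor of degree ≤ 2 exists, so h is irreducible over GF(7).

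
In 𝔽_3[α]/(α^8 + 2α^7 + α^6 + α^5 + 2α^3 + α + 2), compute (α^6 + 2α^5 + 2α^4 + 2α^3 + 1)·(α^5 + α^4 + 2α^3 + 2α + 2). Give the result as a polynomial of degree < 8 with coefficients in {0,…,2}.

Multiply in 𝔽_3[α]: (α^6 + 2α^5 + 2α^4 + 2α^3 + 1)·(α^5 + α^4 + 2α^3 + 2α + 2) = α^11 + 2α^8 + 2α^7 + α^6 + 2α + 2.
Reduce using α^8 ≡ α^7 + 2α^6 + 2α^5 + α^3 + 2α + 1 (mod α^8 + 2α^7 + α^6 + α^5 + 2α^3 + α + 2).
Reduced: α^7 + 2α^6 + α^5 + 2α^4 + α^2 + 2α + 2.

α^7 + 2α^6 + α^5 + 2α^4 + α^2 + 2α + 2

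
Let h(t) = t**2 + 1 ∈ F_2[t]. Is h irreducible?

Check for roots in F_2: h(0) = 1; h(1) = 0 → root.
h(1) = 0, so (t − 1) divides h(t); h is reducible.

No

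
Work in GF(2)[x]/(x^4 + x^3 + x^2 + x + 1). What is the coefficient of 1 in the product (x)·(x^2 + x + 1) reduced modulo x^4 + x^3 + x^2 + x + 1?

0

Multiply in GF(2)[x]: (x)·(x^2 + x + 1) = x^3 + x^2 + x.
Reduced: x^3 + x^2 + x.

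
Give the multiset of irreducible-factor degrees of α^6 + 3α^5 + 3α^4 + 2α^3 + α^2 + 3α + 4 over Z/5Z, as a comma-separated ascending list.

6

Write h(α) = α^6 + 3α^5 + 3α^4 + 2α^3 + α^2 + 3α + 4.
Roots in Z/5Z: h(0) = 4; h(1) = 2; h(2) = 3; h(3) = 2; h(4) = 1.
Complete factorization: h(α) = (α^6 + 3α^5 + 3α^4 + 2α^3 + α^2 + 3α + 4).
Factor degrees with multiplicity: 6 = 6.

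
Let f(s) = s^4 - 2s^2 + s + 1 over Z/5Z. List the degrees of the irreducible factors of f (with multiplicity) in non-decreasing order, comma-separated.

4

Roots in Z/5Z: f(0) = 1; f(1) = 1; f(2) = 1; f(3) = 2; f(4) = 4.
Complete factorization: f(s) = (s^4 - 2s^2 + s + 1).
Factor degrees with multiplicity: 4 = 4.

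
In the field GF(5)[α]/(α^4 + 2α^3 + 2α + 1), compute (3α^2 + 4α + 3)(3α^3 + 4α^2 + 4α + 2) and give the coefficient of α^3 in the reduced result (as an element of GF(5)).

Multiply in GF(5)[α]: (3α^2 + 4α + 3)·(3α^3 + 4α^2 + 4α + 2) = 4α^5 + 4α^4 + 2α^3 + 4α^2 + 1.
Reduce using α^4 ≡ 3α^3 + 3α + 4 (mod α^4 + 2α^3 + 2α + 1).
Reduced: α^2 + 4α.

0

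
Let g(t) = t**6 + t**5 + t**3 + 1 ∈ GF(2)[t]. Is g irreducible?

No

Check for roots in GF(2): g(0) = 1; g(1) = 0 → root.
g(1) = 0, so (t − 1) divides g(t); g is reducible.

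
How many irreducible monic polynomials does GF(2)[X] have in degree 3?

2

Gauss's count: N_{2}(3) = (1/3) Σ_{d|3} μ(3/d)·2^d.
Divisors of 3: 1, 3; μ(3/d) for each: -1, 1.
Σ = − 2^1 + 2^3 = 6.
N = 6/3 = 2.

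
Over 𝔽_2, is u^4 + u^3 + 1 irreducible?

Yes

Write h(u) = u^4 + u^3 + 1.
Check for roots in 𝔽_2: h(0) = 1; h(1) = 1.
No roots, so no linear factors.
Monic irreducibles of degree 2 over GF(2): u^2 + u + 1.
None of them divide h (all give nonzero remainder).
No irreducible factor of degree ≤ 2 exists, so h is irreducible over GF(2).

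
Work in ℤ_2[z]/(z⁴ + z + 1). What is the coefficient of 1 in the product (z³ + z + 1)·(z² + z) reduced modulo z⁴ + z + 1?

Multiply in ℤ_2[z]: (z³ + z + 1)·(z² + z) = z⁵ + z⁴ + z³ + z.
Reduce using z⁴ ≡ z + 1 (mod z⁴ + z + 1).
Reduced: z³ + z² + z + 1.

1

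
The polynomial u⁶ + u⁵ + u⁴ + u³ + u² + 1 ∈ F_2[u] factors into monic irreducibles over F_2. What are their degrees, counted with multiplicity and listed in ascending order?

Write f(u) = u⁶ + u⁵ + u⁴ + u³ + u² + 1.
Roots in F_2: f(0) = 1; f(1) = 0 → root.
Linear factors from roots: (u + 1).
Complete factorization: f(u) = (u + 1)^2·(u⁴ + u³ + 1).
Factor degrees with multiplicity: 1 + 1 + 4 = 6.

1, 1, 4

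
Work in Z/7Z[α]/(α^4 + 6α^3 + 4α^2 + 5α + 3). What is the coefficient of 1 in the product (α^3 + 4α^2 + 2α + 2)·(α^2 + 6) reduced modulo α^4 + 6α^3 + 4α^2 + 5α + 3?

Multiply in Z/7Z[α]: (α^3 + 4α^2 + 2α + 2)·(α^2 + 6) = α^5 + 4α^4 + α^3 + 5α^2 + 5α + 5.
Reduce using α^4 ≡ α^3 + 3α^2 + 2α + 4 (mod α^4 + 6α^3 + 4α^2 + 5α + 3).
Reduced: 2α^3 + α^2 + 5α + 4.

4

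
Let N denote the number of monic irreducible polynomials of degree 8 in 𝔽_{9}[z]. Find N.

5380020

The number of monic irreducibles of degree 8 over GF(9) is (1/8)·Σ_{d∣8} μ(8/d) 9^d.
Divisors of 8: 1, 2, 4, 8; μ(8/d) for each: 0, 0, -1, 1.
Σ = − 9^4 + 9^8 = 43040160.
N = 43040160/8 = 5380020.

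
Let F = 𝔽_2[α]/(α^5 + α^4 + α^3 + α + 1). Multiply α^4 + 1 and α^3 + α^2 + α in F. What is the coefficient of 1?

0

Multiply in 𝔽_2[α]: (α^4 + 1)·(α^3 + α^2 + α) = α^7 + α^6 + α^5 + α^3 + α^2 + α.
Reduce using α^5 ≡ α^4 + α^3 + α + 1 (mod α^5 + α^4 + α^3 + α + 1).
Reduced: α.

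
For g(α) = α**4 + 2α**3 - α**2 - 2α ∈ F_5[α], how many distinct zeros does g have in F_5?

Evaluate at each of the 5 elements of F_5:
g(0) = 0 → root; g(1) = 0 → root; g(2) = 4; g(3) = 0 → root; g(4) = 0 → root.
Roots: {0, 1, 3, 4}.

4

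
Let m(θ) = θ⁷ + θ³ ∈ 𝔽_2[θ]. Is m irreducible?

Check for roots in 𝔽_2: m(0) = 0 → root; m(1) = 0 → root.
m(0) = 0, so (θ) divides m(θ); m is reducible.

No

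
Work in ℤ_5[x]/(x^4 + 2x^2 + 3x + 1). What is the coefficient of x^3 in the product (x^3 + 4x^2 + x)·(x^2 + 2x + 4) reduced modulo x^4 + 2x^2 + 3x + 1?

Multiply in ℤ_5[x]: (x^3 + 4x^2 + x)·(x^2 + 2x + 4) = x^5 + x^4 + 3x^3 + 3x^2 + 4x.
Reduce using x^4 ≡ 3x^2 + 2x + 4 (mod x^4 + 2x^2 + 3x + 1).
Reduced: x^3 + 3x^2 + 4.

1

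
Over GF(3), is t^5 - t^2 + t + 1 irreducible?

Yes

Write m(t) = t^5 - t^2 + t + 1.
Check for roots in GF(3): m(0) = 1; m(1) = 2; m(2) = 1.
No roots, so no linear factors.
Monic irreducibles of degree 2 over GF(3): t^2 + 1, t^2 + t - 1, t^2 - t - 1.
None of them divide m (all give nonzero remainder).
No irreducible factor of degree ≤ 2 exists, so m is irreducible over GF(3).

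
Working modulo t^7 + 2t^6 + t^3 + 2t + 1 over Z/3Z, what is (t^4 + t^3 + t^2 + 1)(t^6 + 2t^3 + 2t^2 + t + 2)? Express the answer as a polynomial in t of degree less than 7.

t^3 + 2t^2

Multiply in Z/3Z[t]: (t^4 + t^3 + t^2 + 1)·(t^6 + 2t^3 + 2t^2 + t + 2) = t^10 + t^9 + t^8 + 2t^7 + 2t^6 + 2t^5 + 2t^4 + 2t^3 + t^2 + t + 2.
Reduce using t^7 ≡ t^6 + 2t^3 + t + 2 (mod t^7 + 2t^6 + t^3 + 2t + 1).
Reduced: t^3 + 2t^2.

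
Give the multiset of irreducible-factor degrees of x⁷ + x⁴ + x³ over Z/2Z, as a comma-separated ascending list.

1, 1, 1, 4

Write g(x) = x⁷ + x⁴ + x³.
Roots in Z/2Z: g(0) = 0 → root; g(1) = 1.
Linear factors from roots: (x).
Complete factorization: g(x) = (x)^3·(x⁴ + x + 1).
Factor degrees with multiplicity: 1 + 1 + 1 + 4 = 7.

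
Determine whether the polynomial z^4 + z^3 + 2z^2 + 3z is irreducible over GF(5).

Write g(z) = z^4 + z^3 + 2z^2 + 3z.
Check for roots in GF(5): g(0) = 0 → root; g(1) = 2; g(2) = 3; g(3) = 0 → root; g(4) = 4.
g(0) = 0, so (z) divides g(z); g is reducible.

No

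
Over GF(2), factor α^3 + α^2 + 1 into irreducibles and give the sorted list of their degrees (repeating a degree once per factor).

3

Write f(α) = α^3 + α^2 + 1.
Roots in GF(2): f(0) = 1; f(1) = 1.
Complete factorization: f(α) = (α^3 + α^2 + 1).
Factor degrees with multiplicity: 3 = 3.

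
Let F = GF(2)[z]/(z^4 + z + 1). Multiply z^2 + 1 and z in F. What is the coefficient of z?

Multiply in GF(2)[z]: (z^2 + 1)·(z) = z^3 + z.
Reduced: z^3 + z.

1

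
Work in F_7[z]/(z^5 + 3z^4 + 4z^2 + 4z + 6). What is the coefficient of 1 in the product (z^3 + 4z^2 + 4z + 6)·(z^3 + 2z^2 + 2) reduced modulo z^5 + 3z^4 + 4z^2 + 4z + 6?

1

Multiply in F_7[z]: (z^3 + 4z^2 + 4z + 6)·(z^3 + 2z^2 + 2) = z^6 + 6z^5 + 5z^4 + 2z^3 + 6z^2 + z + 5.
Reduce using z^5 ≡ 4z^4 + 3z^2 + 3z + 1 (mod z^5 + 3z^4 + 4z^2 + 4z + 6).
Reduced: 3z^4 + 5z^3 + 4z^2 + 4z + 1.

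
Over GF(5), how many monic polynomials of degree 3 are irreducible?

Gauss's count: N_{5}(3) = (1/3) Σ_{d|3} μ(3/d)·5^d.
Divisors of 3: 1, 3; μ(3/d) for each: -1, 1.
Σ = − 5^1 + 5^3 = 120.
N = 120/3 = 40.

40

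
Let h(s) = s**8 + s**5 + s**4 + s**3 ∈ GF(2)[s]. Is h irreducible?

Check for roots in GF(2): h(0) = 0 → root; h(1) = 0 → root.
h(0) = 0, so (s) divides h(s); h is reducible.

No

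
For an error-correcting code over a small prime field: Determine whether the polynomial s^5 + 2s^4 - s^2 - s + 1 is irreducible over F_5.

Write h(s) = s^5 + 2s^4 - s^2 - s + 1.
Check for roots in F_5: h(0) = 1; h(1) = 2; h(2) = 4; h(3) = 4; h(4) = 2.
No roots, so no linear factors.
Degree-2 irreducible divisors: test the 10 monic irreducibles of degree 2 over GF(5).
None of them divide h (all give nonzero remainder).
No irreducible factor of degree ≤ 2 exists, so h is irreducible over GF(5).

Yes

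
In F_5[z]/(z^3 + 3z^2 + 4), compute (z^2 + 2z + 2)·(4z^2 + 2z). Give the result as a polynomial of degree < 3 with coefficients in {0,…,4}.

3z^2 + 3z + 3

Multiply in F_5[z]: (z^2 + 2z + 2)·(4z^2 + 2z) = 4z^4 + 2z^2 + 4z.
Reduce using z^3 ≡ 2z^2 + 1 (mod z^3 + 3z^2 + 4).
Reduced: 3z^2 + 3z + 3.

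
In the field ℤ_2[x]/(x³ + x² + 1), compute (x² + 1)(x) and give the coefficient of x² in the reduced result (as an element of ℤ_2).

Multiply in ℤ_2[x]: (x² + 1)·(x) = x³ + x.
Reduce using x³ ≡ x² + 1 (mod x³ + x² + 1).
Reduced: x² + x + 1.

1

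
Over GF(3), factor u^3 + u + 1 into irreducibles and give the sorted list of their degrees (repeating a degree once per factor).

1, 2

Write f(u) = u^3 + u + 1.
Roots in GF(3): f(0) = 1; f(1) = 0 → root; f(2) = 2.
Linear factors from roots: (u + 2).
Complete factorization: f(u) = (u + 2)·(u^2 + u + 2).
Factor degrees with multiplicity: 1 + 2 = 3.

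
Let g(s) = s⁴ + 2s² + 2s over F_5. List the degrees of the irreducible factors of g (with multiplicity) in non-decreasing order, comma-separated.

Roots in F_5: g(0) = 0 → root; g(1) = 0 → root; g(2) = 3; g(3) = 0 → root; g(4) = 1.
Linear factors from roots: (s), (s + 4), (s + 2).
Complete factorization: g(s) = (s)·(s + 2)·(s + 4)^2.
Factor degrees with multiplicity: 1 + 1 + 1 + 1 = 4.

1, 1, 1, 1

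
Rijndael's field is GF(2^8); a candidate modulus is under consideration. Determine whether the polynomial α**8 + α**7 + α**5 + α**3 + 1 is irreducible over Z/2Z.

Write m(α) = α**8 + α**7 + α**5 + α**3 + 1.
Check for roots in Z/2Z: m(0) = 1; m(1) = 1.
No roots, so no linear factors.
Monic irreducibles of degree 2 over GF(2): α**2 + α + 1.
None of them divide m (all give nonzero remainder).
Monic irreducibles of degree 3 over GF(2): α**3 + α + 1, α**3 + α**2 + 1.
None of them divide m (all give nonzero remainder).
Monic irreducibles of degree 4 over GF(2): α**4 + α + 1, α**4 + α**3 + 1, α**4 + α**3 + α**2 + α + 1.
None of them divide m (all give nonzero remainder).
No irreducible factor of degree ≤ 4 exists, so m is irreducible over GF(2).

Yes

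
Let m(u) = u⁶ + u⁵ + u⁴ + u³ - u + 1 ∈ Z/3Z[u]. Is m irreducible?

Yes

Check for roots in Z/3Z: m(0) = 1; m(1) = 1; m(2) = 2.
No roots, so no linear factors.
Monic irreducibles of degree 2 over GF(3): u² + 1, u² + u - 1, u² - u - 1.
None of them divide m (all give nonzero remainder).
Degree-3 irreducible divisors: test the 8 monic irreducibles of degree 3 over GF(3).
None of them divide m (all give nonzero remainder).
No irreducible factor of degree ≤ 3 exists, so m is irreducible over GF(3).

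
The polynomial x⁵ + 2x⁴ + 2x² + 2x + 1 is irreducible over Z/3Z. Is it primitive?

Write f(x) = x⁵ + 2x⁴ + 2x² + 2x + 1.
|GF(3^5)^×| = 3^5 − 1 = 242. Prime factorization: 242 = 2·11^2.
f is primitive ⇔ x has order 242 in GF(3)[x]/(f), i.e. x^(242/q) ≠ 1 for each prime q | 242.
x^(121) mod f = 2.
x^(22) mod f = x⁴ + x³ + 2.
None equal 1, so x has full order 242; f is primitive.

Yes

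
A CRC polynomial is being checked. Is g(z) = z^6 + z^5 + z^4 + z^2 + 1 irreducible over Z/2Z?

Yes

Check for roots in Z/2Z: g(0) = 1; g(1) = 1.
No roots, so no linear factors.
Monic irreducibles of degree 2 over GF(2): z^2 + z + 1.
None of them divide g (all give nonzero remainder).
Monic irreducibles of degree 3 over GF(2): z^3 + z + 1, z^3 + z^2 + 1.
None of them divide g (all give nonzero remainder).
No irreducible factor of degree ≤ 3 exists, so g is irreducible over GF(2).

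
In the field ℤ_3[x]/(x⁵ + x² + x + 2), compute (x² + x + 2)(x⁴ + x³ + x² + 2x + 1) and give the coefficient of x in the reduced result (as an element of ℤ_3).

1

Multiply in ℤ_3[x]: (x² + x + 2)·(x⁴ + x³ + x² + 2x + 1) = x⁶ + 2x⁵ + x⁴ + 2x³ + 2x² + 2x + 2.
Reduce using x⁵ ≡ 2x² + 2x + 1 (mod x⁵ + x² + x + 2).
Reduced: x⁴ + x³ + 2x² + x + 1.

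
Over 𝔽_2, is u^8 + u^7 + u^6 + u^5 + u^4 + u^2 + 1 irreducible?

Yes

Write P(u) = u^8 + u^7 + u^6 + u^5 + u^4 + u^2 + 1.
Check for roots in 𝔽_2: P(0) = 1; P(1) = 1.
No roots, so no linear factors.
Monic irreducibles of degree 2 over GF(2): u^2 + u + 1.
None of them divide P (all give nonzero remainder).
Monic irreducibles of degree 3 over GF(2): u^3 + u + 1, u^3 + u^2 + 1.
None of them divide P (all give nonzero remainder).
Monic irreducibles of degree 4 over GF(2): u^4 + u + 1, u^4 + u^3 + 1, u^4 + u^3 + u^2 + u + 1.
None of them divide P (all give nonzero remainder).
No irreducible factor of degree ≤ 4 exists, so P is irreducible over GF(2).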